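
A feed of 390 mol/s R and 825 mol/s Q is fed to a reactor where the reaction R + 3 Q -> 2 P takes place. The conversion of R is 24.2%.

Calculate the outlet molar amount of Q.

R reacted = 0.242 × 390 = 94.38 mol/s; ν_R = −1, so ξ = 94.38/1 = 94.38 mol/s.
Outlet amounts (n = n₀ + ν ξ):
  R: 390 − 1(94.38) = 295.6
  Q: 825 − 3(94.38) = 541.9
  P: 0 + 2(94.38) = 188.8

542 mol/s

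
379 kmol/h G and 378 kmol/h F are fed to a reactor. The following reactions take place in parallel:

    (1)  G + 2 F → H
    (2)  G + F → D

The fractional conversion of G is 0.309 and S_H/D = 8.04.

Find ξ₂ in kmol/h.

Conversion of G: G consumed = 0.309 × 379 = 117.1 kmol/h = 1ξ₁ + 1ξ₂.
Selectivity: 1ξ₁ / (1ξ₂) = 8.04 → ξ₁ = 8.04 ξ₂.
Substitute: (1·8.04 + 1) ξ₂ = 117.1 → ξ₂ = 12.95 kmol/h, ξ₁ = 104.2 kmol/h.
Outlet amounts (n = n₀ + Σ ν·ξ):
  G: 379 − 1(104.2) − 1(12.95) = 261.9
  F: 378 − 2(104.2) − 1(12.95) = 156.7
  H: 0 + 1(104.2) = 104.2
  D: 0 + 1(12.95) = 12.95

ξ₂ = 13 kmol/h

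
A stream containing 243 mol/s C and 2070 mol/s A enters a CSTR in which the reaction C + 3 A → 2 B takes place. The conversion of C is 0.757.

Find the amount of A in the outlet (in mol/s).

1520 mol/s

C reacted = 0.757 × 243 = 184 mol/s; ν_C = −1, so ξ = 184/1 = 184 mol/s.
Outlet amounts (n = n₀ + ν ξ):
  C: 243 − 1(184) = 59.05
  A: 2070 − 3(184) = 1518
  B: 0 + 2(184) = 367.9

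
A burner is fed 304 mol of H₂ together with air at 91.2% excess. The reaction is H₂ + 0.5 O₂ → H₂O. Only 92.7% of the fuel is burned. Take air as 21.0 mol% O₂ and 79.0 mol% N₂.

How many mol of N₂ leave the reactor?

1090 mol

Stoichiometric O₂ = 0.5 × 304 = 152 mol; O₂ fed = 152 × 1.912 = 290.6 mol.
N₂ fed = 290.6 × 79/21 = 1093 mol.
Fuel reacted = 0.927 × 304 → ξ = 281.8 mol.
Outlet (n = n₀ + ν ξ):
  H₂: 304 − 1(281.8) = 22.19
  O₂: 290.6 − 0.5(281.8) = 149.7
  N₂: 1093 (inert)
  H₂O: 0 + 1(281.8) = 281.8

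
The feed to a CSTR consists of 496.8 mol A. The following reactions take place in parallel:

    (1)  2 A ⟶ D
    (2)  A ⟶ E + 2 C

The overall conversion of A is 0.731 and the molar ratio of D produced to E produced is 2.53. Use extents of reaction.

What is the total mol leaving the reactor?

Conversion of A: A consumed = 0.731 × 496.8 = 363.2 mol = 2ξ₁ + 1ξ₂.
Selectivity: 1ξ₁ / (1ξ₂) = 2.53 → ξ₁ = 2.53 ξ₂.
Substitute: (2·2.53 + 1) ξ₂ = 363.2 → ξ₂ = 59.93 mol, ξ₁ = 151.6 mol.
Outlet amounts (n = n₀ + Σ ν·ξ):
  A: 496.8 − 2(151.6) − 1(59.93) = 133.6
  D: 0 + 1(151.6) = 151.6
  E: 0 + 1(59.93) = 59.93
  C: 0 + 2(59.93) = 119.9
Total out = 133.6 + 151.6 + 59.93 + 119.9 = 465 mol.

465 mol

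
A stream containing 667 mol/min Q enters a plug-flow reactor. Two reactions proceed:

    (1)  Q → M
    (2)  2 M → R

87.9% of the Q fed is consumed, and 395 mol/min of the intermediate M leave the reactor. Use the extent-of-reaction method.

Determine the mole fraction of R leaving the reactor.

0.167

Conversion of Q: Q consumed = 1ξ₁ = 0.879 × 667 → ξ₁ = 586.3 mol/min.
M balance: n_M = 0 + 1ξ₁ − 2ξ₂ = 395 → ξ₂ = (1·586.3 − 395)/2 = 95.65 mol/min.
Outlet amounts (n = n₀ + Σ ν·ξ):
  Q: 667 − 1(586.3) = 80.71
  M: 0 + 1(586.3) − 2(95.65) = 395
  R: 0 + 1(95.65) = 95.65
Total out = 571.4 mol/min; y_R = 95.65 / 571.4 = 0.1674.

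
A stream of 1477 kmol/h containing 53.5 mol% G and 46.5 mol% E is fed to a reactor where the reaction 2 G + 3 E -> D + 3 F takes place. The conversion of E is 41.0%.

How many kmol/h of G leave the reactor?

602 kmol/h

E reacted = 0.41 × 686.8 = 281.6 kmol/h; ν_E = −3, so ξ = 281.6/3 = 93.86 kmol/h.
Outlet amounts (n = n₀ + ν ξ):
  G: 790.2 − 2(93.86) = 602.5
  E: 686.8 − 3(93.86) = 405.2
  D: 0 + 1(93.86) = 93.86
  F: 0 + 3(93.86) = 281.6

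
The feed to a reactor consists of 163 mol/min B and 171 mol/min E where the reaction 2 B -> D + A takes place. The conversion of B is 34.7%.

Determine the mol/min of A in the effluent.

B reacted = 0.347 × 163 = 56.56 mol/min; ν_B = −2, so ξ = 56.56/2 = 28.28 mol/min.
Outlet amounts (n = n₀ + ν ξ):
  B: 163 − 2(28.28) = 106.4
  D: 0 + 1(28.28) = 28.28
  A: 0 + 1(28.28) = 28.28
  E: 171 (inert)

28.3 mol/min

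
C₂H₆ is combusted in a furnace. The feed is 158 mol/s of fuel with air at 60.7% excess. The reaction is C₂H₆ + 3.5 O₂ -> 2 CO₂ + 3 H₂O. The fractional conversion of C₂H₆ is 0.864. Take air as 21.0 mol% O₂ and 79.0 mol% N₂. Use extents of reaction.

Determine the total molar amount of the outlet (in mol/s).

4460 mol/s

Stoichiometric O₂ = 3.5 × 158 = 553 mol/s; O₂ fed = 553 × 1.607 = 888.7 mol/s.
N₂ fed = 888.7 × 79/21 = 3343 mol/s.
Fuel reacted = 0.864 × 158 → ξ = 136.5 mol/s.
Outlet (n = n₀ + ν ξ):
  C₂H₆: 158 − 1(136.5) = 21.49
  O₂: 888.7 − 3.5(136.5) = 410.9
  N₂: 3343 (inert)
  CO₂: 0 + 2(136.5) = 273
  H₂O: 0 + 3(136.5) = 409.5
Total out = 21.49 + 410.9 + 3343 + 273 + 409.5 = 4458 mol/s.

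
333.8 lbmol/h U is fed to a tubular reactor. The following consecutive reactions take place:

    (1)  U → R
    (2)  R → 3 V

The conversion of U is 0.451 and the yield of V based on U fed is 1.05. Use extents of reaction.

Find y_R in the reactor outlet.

0.0594

Conversion of U: U consumed = 1ξ₁ = 0.451 × 333.8 → ξ₁ = 150.5 lbmol/h.
Yield of V: 3ξ₂ / 333.8 = 1.05 → ξ₂ = 116.8 lbmol/h.
Outlet amounts (n = n₀ + Σ ν·ξ):
  U: 333.8 − 1(150.5) = 183.3
  R: 0 + 1(150.5) − 1(116.8) = 33.71
  V: 0 + 3(116.8) = 350.5
Total out = 567.5 lbmol/h; y_R = 33.71 / 567.5 = 0.05941.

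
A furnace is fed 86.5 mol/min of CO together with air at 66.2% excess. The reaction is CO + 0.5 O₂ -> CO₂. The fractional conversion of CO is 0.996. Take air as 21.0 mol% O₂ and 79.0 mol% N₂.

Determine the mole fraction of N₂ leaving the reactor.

Stoichiometric O₂ = 0.5 × 86.5 = 43.25 mol/min; O₂ fed = 43.25 × 1.662 = 71.88 mol/min.
N₂ fed = 71.88 × 79/21 = 270.4 mol/min.
Fuel reacted = 0.996 × 86.5 → ξ = 86.15 mol/min.
Outlet (n = n₀ + ν ξ):
  CO: 86.5 − 1(86.15) = 0.346
  O₂: 71.88 − 0.5(86.15) = 28.8
  N₂: 270.4 (inert)
  CO₂: 0 + 1(86.15) = 86.15
Total out = 385.7 mol/min; y_N₂ = 270.4 / 385.7 = 0.7011.

0.701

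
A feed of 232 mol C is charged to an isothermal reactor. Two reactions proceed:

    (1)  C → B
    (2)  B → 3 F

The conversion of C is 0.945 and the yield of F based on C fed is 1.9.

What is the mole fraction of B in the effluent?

Conversion of C: C consumed = 1ξ₁ = 0.945 × 232 → ξ₁ = 219.2 mol.
Yield of F: 3ξ₂ / 232 = 1.9 → ξ₂ = 146.9 mol.
Outlet amounts (n = n₀ + Σ ν·ξ):
  C: 232 − 1(219.2) = 12.76
  B: 0 + 1(219.2) − 1(146.9) = 72.31
  F: 0 + 3(146.9) = 440.8
Total out = 525.9 mol; y_B = 72.31 / 525.9 = 0.1375.

0.138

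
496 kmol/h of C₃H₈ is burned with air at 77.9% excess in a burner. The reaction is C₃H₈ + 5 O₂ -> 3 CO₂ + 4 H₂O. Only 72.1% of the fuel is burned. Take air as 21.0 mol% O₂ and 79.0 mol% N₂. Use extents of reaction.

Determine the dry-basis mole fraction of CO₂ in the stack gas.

0.0525

Stoichiometric O₂ = 5 × 496 = 2480 kmol/h; O₂ fed = 2480 × 1.779 = 4412 kmol/h.
N₂ fed = 4412 × 79/21 = 16600 kmol/h.
Fuel reacted = 0.721 × 496 → ξ = 357.6 kmol/h.
Outlet (n = n₀ + ν ξ):
  C₃H₈: 496 − 1(357.6) = 138.4
  O₂: 4412 − 5(357.6) = 2624
  N₂: 16600 (inert)
  CO₂: 0 + 3(357.6) = 1073
  H₂O: 0 + 4(357.6) = 1430
Dry total = 20430 kmol/h; y_CO₂ (dry) = 1073 / 20430 = 0.05251.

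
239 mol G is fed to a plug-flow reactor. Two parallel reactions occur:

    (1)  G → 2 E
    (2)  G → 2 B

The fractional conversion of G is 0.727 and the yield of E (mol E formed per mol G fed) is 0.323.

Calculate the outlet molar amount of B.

270 mol

Yield of E: 2ξ₁ / 239 = 0.323 → ξ₁ = 38.6 mol.
Conversion of G: 1ξ₁ + 1ξ₂ = 0.727 × 239 = 173.8 → ξ₂ = 135.2 mol.
Outlet amounts (n = n₀ + Σ ν·ξ):
  G: 239 − 1(38.6) − 1(135.2) = 65.25
  E: 0 + 2(38.6) = 77.2
  B: 0 + 2(135.2) = 270.3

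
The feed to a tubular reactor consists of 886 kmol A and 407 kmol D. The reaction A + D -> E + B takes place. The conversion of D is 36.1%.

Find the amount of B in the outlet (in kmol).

D reacted = 0.361 × 407 = 146.9 kmol; ν_D = −1, so ξ = 146.9/1 = 146.9 kmol.
Outlet amounts (n = n₀ + ν ξ):
  A: 886 − 1(146.9) = 739.1
  D: 407 − 1(146.9) = 260.1
  E: 0 + 1(146.9) = 146.9
  B: 0 + 1(146.9) = 146.9

147 kmol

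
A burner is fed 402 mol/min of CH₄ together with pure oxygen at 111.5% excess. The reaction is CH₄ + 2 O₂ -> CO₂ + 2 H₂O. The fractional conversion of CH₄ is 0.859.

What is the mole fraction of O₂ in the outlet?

0.48

Stoichiometric O₂ = 2 × 402 = 804 mol/min; O₂ fed = 804 × 2.115 = 1700 mol/min.
Fuel reacted = 0.859 × 402 → ξ = 345.3 mol/min.
Outlet (n = n₀ + ν ξ):
  CH₄: 402 − 1(345.3) = 56.68
  O₂: 1700 − 2(345.3) = 1010
  CO₂: 0 + 1(345.3) = 345.3
  H₂O: 0 + 2(345.3) = 690.6
Total out = 2102 mol/min; y_O₂ = 1010 / 2102 = 0.4803.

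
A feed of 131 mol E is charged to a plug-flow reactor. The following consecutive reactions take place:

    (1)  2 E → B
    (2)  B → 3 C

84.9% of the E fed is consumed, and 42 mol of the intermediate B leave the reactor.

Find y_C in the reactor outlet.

0.398

Conversion of E: E consumed = 2ξ₁ = 0.849 × 131 → ξ₁ = 55.61 mol.
B balance: n_B = 0 + 1ξ₁ − 1ξ₂ = 42 → ξ₂ = (1·55.61 − 42)/1 = 13.61 mol.
Outlet amounts (n = n₀ + Σ ν·ξ):
  E: 131 − 2(55.61) = 19.78
  B: 0 + 1(55.61) − 1(13.61) = 42
  C: 0 + 3(13.61) = 40.83
Total out = 102.6 mol; y_C = 40.83 / 102.6 = 0.3979.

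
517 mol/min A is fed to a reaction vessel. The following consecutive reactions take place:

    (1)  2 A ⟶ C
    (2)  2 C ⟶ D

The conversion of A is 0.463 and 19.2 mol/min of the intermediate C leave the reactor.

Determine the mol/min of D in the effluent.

Conversion of A: A consumed = 2ξ₁ = 0.463 × 517 → ξ₁ = 119.7 mol/min.
C balance: n_C = 0 + 1ξ₁ − 2ξ₂ = 19.2 → ξ₂ = (1·119.7 − 19.2)/2 = 50.24 mol/min.
Outlet amounts (n = n₀ + Σ ν·ξ):
  A: 517 − 2(119.7) = 277.6
  C: 0 + 1(119.7) − 2(50.24) = 19.2
  D: 0 + 1(50.24) = 50.24

50.2 mol/min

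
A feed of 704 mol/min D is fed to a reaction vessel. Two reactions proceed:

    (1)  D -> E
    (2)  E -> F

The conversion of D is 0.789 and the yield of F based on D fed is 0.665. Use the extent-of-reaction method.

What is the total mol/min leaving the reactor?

704 mol/min

Conversion of D: D consumed = 1ξ₁ = 0.789 × 704 → ξ₁ = 555.5 mol/min.
Yield of F: 1ξ₂ / 704 = 0.665 → ξ₂ = 468.2 mol/min.
Outlet amounts (n = n₀ + Σ ν·ξ):
  D: 704 − 1(555.5) = 148.5
  E: 0 + 1(555.5) − 1(468.2) = 87.3
  F: 0 + 1(468.2) = 468.2
Total out = 148.5 + 87.3 + 468.2 = 704 mol/min.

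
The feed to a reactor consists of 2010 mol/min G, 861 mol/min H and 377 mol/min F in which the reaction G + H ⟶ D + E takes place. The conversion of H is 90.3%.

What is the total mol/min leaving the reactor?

3250 mol/min

H reacted = 0.903 × 861 = 777.5 mol/min; ν_H = −1, so ξ = 777.5/1 = 777.5 mol/min.
Outlet amounts (n = n₀ + ν ξ):
  G: 2010 − 1(777.5) = 1233
  H: 861 − 1(777.5) = 83.52
  D: 0 + 1(777.5) = 777.5
  E: 0 + 1(777.5) = 777.5
  F: 377 (inert)
Total out = 1233 + 83.52 + 777.5 + 777.5 + 377 = 3248 mol/min.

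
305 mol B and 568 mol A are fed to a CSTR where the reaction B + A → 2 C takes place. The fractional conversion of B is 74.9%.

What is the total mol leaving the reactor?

B reacted = 0.749 × 305 = 228.4 mol; ν_B = −1, so ξ = 228.4/1 = 228.4 mol.
Outlet amounts (n = n₀ + ν ξ):
  B: 305 − 1(228.4) = 76.56
  A: 568 − 1(228.4) = 339.6
  C: 0 + 2(228.4) = 456.9
Total out = 76.56 + 339.6 + 456.9 = 873 mol.

873 mol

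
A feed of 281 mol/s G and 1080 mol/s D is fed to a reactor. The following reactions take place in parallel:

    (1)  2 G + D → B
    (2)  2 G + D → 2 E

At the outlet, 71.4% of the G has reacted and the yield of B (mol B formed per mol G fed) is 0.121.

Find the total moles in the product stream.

Yield of B: 1ξ₁ / 281 = 0.121 → ξ₁ = 34 mol/s.
Conversion of G: 2ξ₁ + 2ξ₂ = 0.714 × 281 = 200.6 → ξ₂ = 66.32 mol/s.
Outlet amounts (n = n₀ + Σ ν·ξ):
  G: 281 − 2(34) − 2(66.32) = 80.37
  D: 1080 − 1(34) − 1(66.32) = 979.7
  B: 0 + 1(34) = 34
  E: 0 + 2(66.32) = 132.6
Total out = 80.37 + 979.7 + 34 + 132.6 = 1227 mol/s.

1230 mol/s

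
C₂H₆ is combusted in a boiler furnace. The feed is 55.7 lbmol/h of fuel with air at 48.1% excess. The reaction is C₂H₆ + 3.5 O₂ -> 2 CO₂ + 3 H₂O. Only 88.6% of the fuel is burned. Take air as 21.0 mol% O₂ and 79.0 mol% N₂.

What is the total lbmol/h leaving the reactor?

1460 lbmol/h

Stoichiometric O₂ = 3.5 × 55.7 = 195 lbmol/h; O₂ fed = 195 × 1.481 = 288.7 lbmol/h.
N₂ fed = 288.7 × 79/21 = 1086 lbmol/h.
Fuel reacted = 0.886 × 55.7 → ξ = 49.35 lbmol/h.
Outlet (n = n₀ + ν ξ):
  C₂H₆: 55.7 − 1(49.35) = 6.35
  O₂: 288.7 − 3.5(49.35) = 116
  N₂: 1086 (inert)
  CO₂: 0 + 2(49.35) = 98.7
  H₂O: 0 + 3(49.35) = 148.1
Total out = 6.35 + 116 + 1086 + 98.7 + 148.1 = 1455 lbmol/h.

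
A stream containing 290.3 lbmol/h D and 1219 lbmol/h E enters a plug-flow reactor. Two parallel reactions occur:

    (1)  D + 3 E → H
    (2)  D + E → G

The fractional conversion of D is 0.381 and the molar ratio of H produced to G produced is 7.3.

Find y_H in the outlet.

Conversion of D: D consumed = 0.381 × 290.3 = 110.6 lbmol/h = 1ξ₁ + 1ξ₂.
Selectivity: 1ξ₁ / (1ξ₂) = 7.3 → ξ₁ = 7.3 ξ₂.
Substitute: (1·7.3 + 1) ξ₂ = 110.6 → ξ₂ = 13.33 lbmol/h, ξ₁ = 97.28 lbmol/h.
Outlet amounts (n = n₀ + Σ ν·ξ):
  D: 290.3 − 1(97.28) − 1(13.33) = 179.7
  E: 1219 − 3(97.28) − 1(13.33) = 913.8
  H: 0 + 1(97.28) = 97.28
  G: 0 + 1(13.33) = 13.33
Total out = 1204 lbmol/h; y_H = 97.28 / 1204 = 0.08079.

0.0808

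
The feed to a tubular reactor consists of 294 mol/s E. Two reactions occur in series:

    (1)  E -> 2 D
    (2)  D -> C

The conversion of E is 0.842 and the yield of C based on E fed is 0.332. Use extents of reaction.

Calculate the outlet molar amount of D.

Conversion of E: E consumed = 1ξ₁ = 0.842 × 294 → ξ₁ = 247.5 mol/s.
Yield of C: 1ξ₂ / 294 = 0.332 → ξ₂ = 97.61 mol/s.
Outlet amounts (n = n₀ + Σ ν·ξ):
  E: 294 − 1(247.5) = 46.45
  D: 0 + 2(247.5) − 1(97.61) = 397.5
  C: 0 + 1(97.61) = 97.61

397 mol/s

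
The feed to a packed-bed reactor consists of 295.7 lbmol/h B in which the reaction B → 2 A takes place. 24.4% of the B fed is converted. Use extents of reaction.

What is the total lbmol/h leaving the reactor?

368 lbmol/h

B reacted = 0.244 × 295.7 = 72.15 lbmol/h; ν_B = −1, so ξ = 72.15/1 = 72.15 lbmol/h.
Outlet amounts (n = n₀ + ν ξ):
  B: 295.7 − 1(72.15) = 223.5
  A: 0 + 2(72.15) = 144.3
Total out = 223.5 + 144.3 = 367.9 lbmol/h.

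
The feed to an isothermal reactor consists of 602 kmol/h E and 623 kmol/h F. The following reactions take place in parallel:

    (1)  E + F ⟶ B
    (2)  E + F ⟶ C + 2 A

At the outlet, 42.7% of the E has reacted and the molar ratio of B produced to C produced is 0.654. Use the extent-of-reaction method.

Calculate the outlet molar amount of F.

Conversion of E: E consumed = 0.427 × 602 = 257.1 kmol/h = 1ξ₁ + 1ξ₂.
Selectivity: 1ξ₁ / (1ξ₂) = 0.654 → ξ₁ = 0.654 ξ₂.
Substitute: (1·0.654 + 1) ξ₂ = 257.1 → ξ₂ = 155.4 kmol/h, ξ₁ = 101.6 kmol/h.
Outlet amounts (n = n₀ + Σ ν·ξ):
  E: 602 − 1(101.6) − 1(155.4) = 344.9
  F: 623 − 1(101.6) − 1(155.4) = 365.9
  B: 0 + 1(101.6) = 101.6
  C: 0 + 1(155.4) = 155.4
  A: 0 + 2(155.4) = 310.8

366 kmol/h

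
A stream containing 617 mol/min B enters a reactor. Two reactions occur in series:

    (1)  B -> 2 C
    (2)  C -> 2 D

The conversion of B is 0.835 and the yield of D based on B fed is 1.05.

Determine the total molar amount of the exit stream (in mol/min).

Conversion of B: B consumed = 1ξ₁ = 0.835 × 617 → ξ₁ = 515.2 mol/min.
Yield of D: 2ξ₂ / 617 = 1.05 → ξ₂ = 323.9 mol/min.
Outlet amounts (n = n₀ + Σ ν·ξ):
  B: 617 − 1(515.2) = 101.8
  C: 0 + 2(515.2) − 1(323.9) = 706.5
  D: 0 + 2(323.9) = 647.9
Total out = 101.8 + 706.5 + 647.9 = 1456 mol/min.

1460 mol/min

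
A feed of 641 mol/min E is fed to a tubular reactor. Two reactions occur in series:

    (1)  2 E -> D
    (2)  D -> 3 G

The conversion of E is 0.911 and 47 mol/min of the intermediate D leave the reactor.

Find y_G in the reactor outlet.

Conversion of E: E consumed = 2ξ₁ = 0.911 × 641 → ξ₁ = 292 mol/min.
D balance: n_D = 0 + 1ξ₁ − 1ξ₂ = 47 → ξ₂ = (1·292 − 47)/1 = 245 mol/min.
Outlet amounts (n = n₀ + Σ ν·ξ):
  E: 641 − 2(292) = 57.05
  D: 0 + 1(292) − 1(245) = 47
  G: 0 + 3(245) = 734.9
Total out = 839 mol/min; y_G = 734.9 / 839 = 0.876.

0.876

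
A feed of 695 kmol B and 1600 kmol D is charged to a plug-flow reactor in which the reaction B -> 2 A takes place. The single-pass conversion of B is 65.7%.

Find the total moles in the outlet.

B reacted = 0.657 × 695 = 456.6 kmol; ν_B = −1, so ξ = 456.6/1 = 456.6 kmol.
Outlet amounts (n = n₀ + ν ξ):
  B: 695 − 1(456.6) = 238.4
  A: 0 + 2(456.6) = 913.2
  D: 1600 (inert)
Total out = 238.4 + 913.2 + 1600 = 2752 kmol.

2750 kmol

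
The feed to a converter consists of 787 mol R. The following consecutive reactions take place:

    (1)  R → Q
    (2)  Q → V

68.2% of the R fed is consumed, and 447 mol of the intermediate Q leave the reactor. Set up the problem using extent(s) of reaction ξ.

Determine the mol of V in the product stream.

Conversion of R: R consumed = 1ξ₁ = 0.682 × 787 → ξ₁ = 536.7 mol.
Q balance: n_Q = 0 + 1ξ₁ − 1ξ₂ = 447 → ξ₂ = (1·536.7 − 447)/1 = 89.73 mol.
Outlet amounts (n = n₀ + Σ ν·ξ):
  R: 787 − 1(536.7) = 250.3
  Q: 0 + 1(536.7) − 1(89.73) = 447
  V: 0 + 1(89.73) = 89.73

89.7 mol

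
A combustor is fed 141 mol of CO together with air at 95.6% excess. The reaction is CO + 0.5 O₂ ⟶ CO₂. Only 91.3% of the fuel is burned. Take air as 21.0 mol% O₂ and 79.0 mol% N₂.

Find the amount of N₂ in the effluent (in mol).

Stoichiometric O₂ = 0.5 × 141 = 70.5 mol; O₂ fed = 70.5 × 1.956 = 137.9 mol.
N₂ fed = 137.9 × 79/21 = 518.8 mol.
Fuel reacted = 0.913 × 141 → ξ = 128.7 mol.
Outlet (n = n₀ + ν ξ):
  CO: 141 − 1(128.7) = 12.27
  O₂: 137.9 − 0.5(128.7) = 73.53
  N₂: 518.8 (inert)
  CO₂: 0 + 1(128.7) = 128.7

519 mol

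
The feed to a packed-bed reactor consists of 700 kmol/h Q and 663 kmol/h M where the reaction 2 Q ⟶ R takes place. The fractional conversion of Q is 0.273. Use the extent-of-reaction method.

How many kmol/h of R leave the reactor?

95.6 kmol/h

Q reacted = 0.273 × 700 = 191.1 kmol/h; ν_Q = −2, so ξ = 191.1/2 = 95.55 kmol/h.
Outlet amounts (n = n₀ + ν ξ):
  Q: 700 − 2(95.55) = 508.9
  R: 0 + 1(95.55) = 95.55
  M: 663 (inert)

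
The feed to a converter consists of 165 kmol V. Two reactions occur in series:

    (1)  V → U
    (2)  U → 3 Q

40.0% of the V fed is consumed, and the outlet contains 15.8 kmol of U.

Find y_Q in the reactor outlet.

Conversion of V: V consumed = 1ξ₁ = 0.4 × 165 → ξ₁ = 66 kmol.
U balance: n_U = 0 + 1ξ₁ − 1ξ₂ = 15.8 → ξ₂ = (1·66 − 15.8)/1 = 50.2 kmol.
Outlet amounts (n = n₀ + Σ ν·ξ):
  V: 165 − 1(66) = 99
  U: 0 + 1(66) − 1(50.2) = 15.8
  Q: 0 + 3(50.2) = 150.6
Total out = 265.4 kmol; y_Q = 150.6 / 265.4 = 0.5674.

0.567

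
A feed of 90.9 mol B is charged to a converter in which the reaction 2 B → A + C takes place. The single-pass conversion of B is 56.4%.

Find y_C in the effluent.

0.282

B reacted = 0.564 × 90.9 = 51.27 mol; ν_B = −2, so ξ = 51.27/2 = 25.63 mol.
Outlet amounts (n = n₀ + ν ξ):
  B: 90.9 − 2(25.63) = 39.63
  A: 0 + 1(25.63) = 25.63
  C: 0 + 1(25.63) = 25.63
Total out = 90.9 mol; y_C = 25.63 / 90.9 = 0.282.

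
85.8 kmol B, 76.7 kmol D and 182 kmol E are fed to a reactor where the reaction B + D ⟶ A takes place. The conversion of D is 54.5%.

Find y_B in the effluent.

0.145

D reacted = 0.545 × 76.7 = 41.8 kmol; ν_D = −1, so ξ = 41.8/1 = 41.8 kmol.
Outlet amounts (n = n₀ + ν ξ):
  B: 85.8 − 1(41.8) = 44
  D: 76.7 − 1(41.8) = 34.9
  A: 0 + 1(41.8) = 41.8
  E: 182 (inert)
Total out = 302.7 kmol; y_B = 44 / 302.7 = 0.1454.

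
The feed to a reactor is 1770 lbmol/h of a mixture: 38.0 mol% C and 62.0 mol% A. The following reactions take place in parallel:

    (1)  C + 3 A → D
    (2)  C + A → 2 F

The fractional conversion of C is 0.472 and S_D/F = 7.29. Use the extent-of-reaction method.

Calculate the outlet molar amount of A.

186 lbmol/h

Conversion of C: C consumed = 0.472 × 672.6 = 317.5 lbmol/h = 1ξ₁ + 1ξ₂.
Selectivity: 1ξ₁ / (2ξ₂) = 7.29 → ξ₁ = 14.58 ξ₂.
Substitute: (1·14.58 + 1) ξ₂ = 317.5 → ξ₂ = 20.38 lbmol/h, ξ₁ = 297.1 lbmol/h.
Outlet amounts (n = n₀ + Σ ν·ξ):
  C: 672.6 − 1(297.1) − 1(20.38) = 355.1
  A: 1097 − 3(297.1) − 1(20.38) = 185.8
  D: 0 + 1(297.1) = 297.1
  F: 0 + 2(20.38) = 40.75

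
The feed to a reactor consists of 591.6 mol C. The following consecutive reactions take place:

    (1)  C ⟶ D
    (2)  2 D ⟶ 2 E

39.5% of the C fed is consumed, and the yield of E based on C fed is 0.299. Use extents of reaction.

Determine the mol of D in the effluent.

56.8 mol

Conversion of C: C consumed = 1ξ₁ = 0.395 × 591.6 → ξ₁ = 233.7 mol.
Yield of E: 2ξ₂ / 591.6 = 0.299 → ξ₂ = 88.44 mol.
Outlet amounts (n = n₀ + Σ ν·ξ):
  C: 591.6 − 1(233.7) = 357.9
  D: 0 + 1(233.7) − 2(88.44) = 56.79
  E: 0 + 2(88.44) = 176.9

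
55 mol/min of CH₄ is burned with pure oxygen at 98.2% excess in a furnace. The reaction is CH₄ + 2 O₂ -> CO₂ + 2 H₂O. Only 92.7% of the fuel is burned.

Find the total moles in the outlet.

273 mol/min

Stoichiometric O₂ = 2 × 55 = 110 mol/min; O₂ fed = 110 × 1.982 = 218 mol/min.
Fuel reacted = 0.927 × 55 → ξ = 50.98 mol/min.
Outlet (n = n₀ + ν ξ):
  CH₄: 55 − 1(50.98) = 4.015
  O₂: 218 − 2(50.98) = 116.1
  CO₂: 0 + 1(50.98) = 50.98
  H₂O: 0 + 2(50.98) = 102
Total out = 4.015 + 116.1 + 50.98 + 102 = 273 mol/min.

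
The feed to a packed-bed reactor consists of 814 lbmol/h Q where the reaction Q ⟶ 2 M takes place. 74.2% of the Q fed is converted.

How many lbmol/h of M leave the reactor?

Q reacted = 0.742 × 814 = 604 lbmol/h; ν_Q = −1, so ξ = 604/1 = 604 lbmol/h.
Outlet amounts (n = n₀ + ν ξ):
  Q: 814 − 1(604) = 210
  M: 0 + 2(604) = 1208

1210 lbmol/h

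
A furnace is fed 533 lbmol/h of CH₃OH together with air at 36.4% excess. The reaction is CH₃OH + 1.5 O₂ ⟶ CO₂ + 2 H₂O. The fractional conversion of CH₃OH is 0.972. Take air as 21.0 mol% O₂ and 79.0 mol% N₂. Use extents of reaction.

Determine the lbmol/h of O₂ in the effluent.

313 lbmol/h

Stoichiometric O₂ = 1.5 × 533 = 799.5 lbmol/h; O₂ fed = 799.5 × 1.364 = 1091 lbmol/h.
N₂ fed = 1091 × 79/21 = 4102 lbmol/h.
Fuel reacted = 0.972 × 533 → ξ = 518.1 lbmol/h.
Outlet (n = n₀ + ν ξ):
  CH₃OH: 533 − 1(518.1) = 14.92
  O₂: 1091 − 1.5(518.1) = 313.4
  N₂: 4102 (inert)
  CO₂: 0 + 1(518.1) = 518.1
  H₂O: 0 + 2(518.1) = 1036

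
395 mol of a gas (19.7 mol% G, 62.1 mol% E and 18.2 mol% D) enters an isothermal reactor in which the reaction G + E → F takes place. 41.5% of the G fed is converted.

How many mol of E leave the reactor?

G reacted = 0.415 × 77.81 = 32.29 mol; ν_G = −1, so ξ = 32.29/1 = 32.29 mol.
Outlet amounts (n = n₀ + ν ξ):
  G: 77.81 − 1(32.29) = 45.52
  E: 245.3 − 1(32.29) = 213
  F: 0 + 1(32.29) = 32.29
  D: 71.89 (inert)

213 mol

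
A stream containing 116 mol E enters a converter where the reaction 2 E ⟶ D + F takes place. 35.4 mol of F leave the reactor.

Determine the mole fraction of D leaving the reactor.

For F: n = n₀ + 1ξ → 35.4 = 0 + 1ξ, giving ξ = 35.4 mol.
Outlet amounts (n = n₀ + ν ξ):
  E: 116 − 2(35.4) = 45.2
  D: 0 + 1(35.4) = 35.4
  F: 0 + 1(35.4) = 35.4
Total out = 116 mol; y_D = 35.4 / 116 = 0.3052.

0.305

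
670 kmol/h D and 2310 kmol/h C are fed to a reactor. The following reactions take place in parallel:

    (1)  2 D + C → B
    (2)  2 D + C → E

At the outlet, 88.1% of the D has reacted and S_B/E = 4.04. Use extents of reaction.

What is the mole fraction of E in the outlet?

Conversion of D: D consumed = 0.881 × 670 = 590.3 kmol/h = 2ξ₁ + 2ξ₂.
Selectivity: 1ξ₁ / (1ξ₂) = 4.04 → ξ₁ = 4.04 ξ₂.
Substitute: (2·4.04 + 2) ξ₂ = 590.3 → ξ₂ = 58.56 kmol/h, ξ₁ = 236.6 kmol/h.
Outlet amounts (n = n₀ + Σ ν·ξ):
  D: 670 − 2(236.6) − 2(58.56) = 79.73
  C: 2310 − 1(236.6) − 1(58.56) = 2015
  B: 0 + 1(236.6) = 236.6
  E: 0 + 1(58.56) = 58.56
Total out = 2390 kmol/h; y_E = 58.56 / 2390 = 0.0245.

0.0245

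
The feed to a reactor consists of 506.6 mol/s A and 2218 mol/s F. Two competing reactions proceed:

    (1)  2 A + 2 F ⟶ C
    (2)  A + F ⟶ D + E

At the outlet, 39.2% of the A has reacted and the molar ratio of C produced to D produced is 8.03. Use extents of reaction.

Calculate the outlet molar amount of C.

Conversion of A: A consumed = 0.392 × 506.6 = 198.6 mol/s = 2ξ₁ + 1ξ₂.
Selectivity: 1ξ₁ / (1ξ₂) = 8.03 → ξ₁ = 8.03 ξ₂.
Substitute: (2·8.03 + 1) ξ₂ = 198.6 → ξ₂ = 11.64 mol/s, ξ₁ = 93.47 mol/s.
Outlet amounts (n = n₀ + Σ ν·ξ):
  A: 506.6 − 2(93.47) − 1(11.64) = 308
  F: 2218 − 2(93.47) − 1(11.64) = 2019
  C: 0 + 1(93.47) = 93.47
  D: 0 + 1(11.64) = 11.64
  E: 0 + 1(11.64) = 11.64

93.5 mol/s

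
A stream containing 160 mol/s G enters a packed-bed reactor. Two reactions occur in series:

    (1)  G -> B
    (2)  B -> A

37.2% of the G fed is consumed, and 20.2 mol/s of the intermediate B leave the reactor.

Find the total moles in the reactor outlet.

160 mol/s

Conversion of G: G consumed = 1ξ₁ = 0.372 × 160 → ξ₁ = 59.52 mol/s.
B balance: n_B = 0 + 1ξ₁ − 1ξ₂ = 20.2 → ξ₂ = (1·59.52 − 20.2)/1 = 39.32 mol/s.
Outlet amounts (n = n₀ + Σ ν·ξ):
  G: 160 − 1(59.52) = 100.5
  B: 0 + 1(59.52) − 1(39.32) = 20.2
  A: 0 + 1(39.32) = 39.32
Total out = 100.5 + 20.2 + 39.32 = 160 mol/s.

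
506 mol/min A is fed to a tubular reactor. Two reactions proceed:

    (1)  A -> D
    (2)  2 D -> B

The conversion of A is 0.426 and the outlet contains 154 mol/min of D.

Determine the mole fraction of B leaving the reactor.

0.0648

Conversion of A: A consumed = 1ξ₁ = 0.426 × 506 → ξ₁ = 215.6 mol/min.
D balance: n_D = 0 + 1ξ₁ − 2ξ₂ = 154 → ξ₂ = (1·215.6 − 154)/2 = 30.78 mol/min.
Outlet amounts (n = n₀ + Σ ν·ξ):
  A: 506 − 1(215.6) = 290.4
  D: 0 + 1(215.6) − 2(30.78) = 154
  B: 0 + 1(30.78) = 30.78
Total out = 475.2 mol/min; y_B = 30.78 / 475.2 = 0.06477.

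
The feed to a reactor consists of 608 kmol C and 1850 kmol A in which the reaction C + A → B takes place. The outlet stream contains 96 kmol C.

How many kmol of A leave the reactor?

For C: n = n₀ − 1ξ → 96 = 608 − 1ξ, giving ξ = 512 kmol.
Outlet amounts (n = n₀ + ν ξ):
  C: 608 − 1(512) = 96
  A: 1850 − 1(512) = 1338
  B: 0 + 1(512) = 512

1340 kmol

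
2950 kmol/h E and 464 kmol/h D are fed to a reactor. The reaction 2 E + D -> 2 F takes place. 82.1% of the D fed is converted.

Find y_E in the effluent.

0.721

D reacted = 0.821 × 464 = 380.9 kmol/h; ν_D = −1, so ξ = 380.9/1 = 380.9 kmol/h.
Outlet amounts (n = n₀ + ν ξ):
  E: 2950 − 2(380.9) = 2188
  D: 464 − 1(380.9) = 83.06
  F: 0 + 2(380.9) = 761.9
Total out = 3033 kmol/h; y_E = 2188 / 3033 = 0.7214.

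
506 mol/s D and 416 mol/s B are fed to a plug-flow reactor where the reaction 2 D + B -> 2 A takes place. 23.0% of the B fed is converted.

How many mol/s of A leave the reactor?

191 mol/s

B reacted = 0.23 × 416 = 95.68 mol/s; ν_B = −1, so ξ = 95.68/1 = 95.68 mol/s.
Outlet amounts (n = n₀ + ν ξ):
  D: 506 − 2(95.68) = 314.6
  B: 416 − 1(95.68) = 320.3
  A: 0 + 2(95.68) = 191.4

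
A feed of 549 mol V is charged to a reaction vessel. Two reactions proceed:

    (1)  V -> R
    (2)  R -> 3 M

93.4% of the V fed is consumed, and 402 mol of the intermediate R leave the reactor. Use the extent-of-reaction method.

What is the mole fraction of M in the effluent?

0.431

Conversion of V: V consumed = 1ξ₁ = 0.934 × 549 → ξ₁ = 512.8 mol.
R balance: n_R = 0 + 1ξ₁ − 1ξ₂ = 402 → ξ₂ = (1·512.8 − 402)/1 = 110.8 mol.
Outlet amounts (n = n₀ + Σ ν·ξ):
  V: 549 − 1(512.8) = 36.23
  R: 0 + 1(512.8) − 1(110.8) = 402
  M: 0 + 3(110.8) = 332.3
Total out = 770.5 mol; y_M = 332.3 / 770.5 = 0.4313.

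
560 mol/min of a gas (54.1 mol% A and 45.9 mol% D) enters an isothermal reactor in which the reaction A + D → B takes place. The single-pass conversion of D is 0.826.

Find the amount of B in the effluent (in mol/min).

D reacted = 0.826 × 257 = 212.3 mol/min; ν_D = −1, so ξ = 212.3/1 = 212.3 mol/min.
Outlet amounts (n = n₀ + ν ξ):
  A: 303 − 1(212.3) = 90.64
  D: 257 − 1(212.3) = 44.72
  B: 0 + 1(212.3) = 212.3

212 mol/min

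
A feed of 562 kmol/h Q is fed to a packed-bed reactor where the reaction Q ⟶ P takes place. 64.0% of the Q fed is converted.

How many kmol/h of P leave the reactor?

360 kmol/h

Q reacted = 0.64 × 562 = 359.7 kmol/h; ν_Q = −1, so ξ = 359.7/1 = 359.7 kmol/h.
Outlet amounts (n = n₀ + ν ξ):
  Q: 562 − 1(359.7) = 202.3
  P: 0 + 1(359.7) = 359.7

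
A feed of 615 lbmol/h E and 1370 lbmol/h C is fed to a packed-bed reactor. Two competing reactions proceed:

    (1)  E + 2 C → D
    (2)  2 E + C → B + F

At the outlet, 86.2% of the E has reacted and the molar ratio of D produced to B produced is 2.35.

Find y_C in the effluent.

Conversion of E: E consumed = 0.862 × 615 = 530.1 lbmol/h = 1ξ₁ + 2ξ₂.
Selectivity: 1ξ₁ / (1ξ₂) = 2.35 → ξ₁ = 2.35 ξ₂.
Substitute: (1·2.35 + 2) ξ₂ = 530.1 → ξ₂ = 121.9 lbmol/h, ξ₁ = 286.4 lbmol/h.
Outlet amounts (n = n₀ + Σ ν·ξ):
  E: 615 − 1(286.4) − 2(121.9) = 84.87
  C: 1370 − 2(286.4) − 1(121.9) = 675.3
  D: 0 + 1(286.4) = 286.4
  B: 0 + 1(121.9) = 121.9
  F: 0 + 1(121.9) = 121.9
Total out = 1290 lbmol/h; y_C = 675.3 / 1290 = 0.5234.

0.523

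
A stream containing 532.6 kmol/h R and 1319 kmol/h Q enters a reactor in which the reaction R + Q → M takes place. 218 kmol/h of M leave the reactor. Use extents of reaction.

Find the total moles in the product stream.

For M: n = n₀ + 1ξ → 218 = 0 + 1ξ, giving ξ = 218 kmol/h.
Outlet amounts (n = n₀ + ν ξ):
  R: 532.6 − 1(218) = 314.6
  Q: 1319 − 1(218) = 1101
  M: 0 + 1(218) = 218
Total out = 314.6 + 1101 + 218 = 1634 kmol/h.

1630 kmol/h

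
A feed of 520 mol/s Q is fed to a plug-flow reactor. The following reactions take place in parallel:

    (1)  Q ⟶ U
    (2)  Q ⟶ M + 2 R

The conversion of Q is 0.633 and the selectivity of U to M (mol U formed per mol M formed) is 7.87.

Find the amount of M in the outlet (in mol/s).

37.1 mol/s

Conversion of Q: Q consumed = 0.633 × 520 = 329.2 mol/s = 1ξ₁ + 1ξ₂.
Selectivity: 1ξ₁ / (1ξ₂) = 7.87 → ξ₁ = 7.87 ξ₂.
Substitute: (1·7.87 + 1) ξ₂ = 329.2 → ξ₂ = 37.11 mol/s, ξ₁ = 292.1 mol/s.
Outlet amounts (n = n₀ + Σ ν·ξ):
  Q: 520 − 1(292.1) − 1(37.11) = 190.8
  U: 0 + 1(292.1) = 292.1
  M: 0 + 1(37.11) = 37.11
  R: 0 + 2(37.11) = 74.22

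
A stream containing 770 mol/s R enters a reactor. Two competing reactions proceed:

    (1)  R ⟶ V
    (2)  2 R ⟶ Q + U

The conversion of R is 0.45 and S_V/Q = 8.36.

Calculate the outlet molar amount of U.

Conversion of R: R consumed = 0.45 × 770 = 346.5 mol/s = 1ξ₁ + 2ξ₂.
Selectivity: 1ξ₁ / (1ξ₂) = 8.36 → ξ₁ = 8.36 ξ₂.
Substitute: (1·8.36 + 2) ξ₂ = 346.5 → ξ₂ = 33.45 mol/s, ξ₁ = 279.6 mol/s.
Outlet amounts (n = n₀ + Σ ν·ξ):
  R: 770 − 1(279.6) − 2(33.45) = 423.5
  V: 0 + 1(279.6) = 279.6
  Q: 0 + 1(33.45) = 33.45
  U: 0 + 1(33.45) = 33.45

33.4 mol/s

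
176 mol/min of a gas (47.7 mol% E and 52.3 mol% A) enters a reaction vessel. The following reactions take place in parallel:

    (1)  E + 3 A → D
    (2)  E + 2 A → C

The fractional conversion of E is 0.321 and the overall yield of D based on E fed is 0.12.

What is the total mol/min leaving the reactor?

112 mol/min

Yield of D: 1ξ₁ / 83.95 = 0.12 → ξ₁ = 10.07 mol/min.
Conversion of E: 1ξ₁ + 1ξ₂ = 0.321 × 83.95 = 26.95 → ξ₂ = 16.87 mol/min.
Outlet amounts (n = n₀ + Σ ν·ξ):
  E: 83.95 − 1(10.07) − 1(16.87) = 57
  A: 92.05 − 3(10.07) − 2(16.87) = 28.08
  D: 0 + 1(10.07) = 10.07
  C: 0 + 1(16.87) = 16.87
Total out = 57 + 28.08 + 10.07 + 16.87 = 112 mol/min.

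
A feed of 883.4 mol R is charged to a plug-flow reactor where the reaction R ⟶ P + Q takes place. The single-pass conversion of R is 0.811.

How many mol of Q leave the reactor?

716 mol

R reacted = 0.811 × 883.4 = 716.4 mol; ν_R = −1, so ξ = 716.4/1 = 716.4 mol.
Outlet amounts (n = n₀ + ν ξ):
  R: 883.4 − 1(716.4) = 167
  P: 0 + 1(716.4) = 716.4
  Q: 0 + 1(716.4) = 716.4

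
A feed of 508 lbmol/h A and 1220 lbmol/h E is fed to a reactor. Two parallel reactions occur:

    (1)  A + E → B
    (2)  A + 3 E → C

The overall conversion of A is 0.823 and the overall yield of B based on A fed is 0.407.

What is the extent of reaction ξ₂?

Yield of B: 1ξ₁ / 508 = 0.407 → ξ₁ = 206.8 lbmol/h.
Conversion of A: 1ξ₁ + 1ξ₂ = 0.823 × 508 = 418.1 → ξ₂ = 211.3 lbmol/h.
Outlet amounts (n = n₀ + Σ ν·ξ):
  A: 508 − 1(206.8) − 1(211.3) = 89.92
  E: 1220 − 1(206.8) − 3(211.3) = 379.3
  B: 0 + 1(206.8) = 206.8
  C: 0 + 1(211.3) = 211.3

ξ₂ = 211 lbmol/h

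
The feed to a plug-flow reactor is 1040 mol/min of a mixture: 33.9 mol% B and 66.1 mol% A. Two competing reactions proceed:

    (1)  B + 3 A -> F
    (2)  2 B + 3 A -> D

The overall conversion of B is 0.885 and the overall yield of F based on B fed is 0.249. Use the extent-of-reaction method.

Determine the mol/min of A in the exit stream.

Yield of F: 1ξ₁ / 352.6 = 0.249 → ξ₁ = 87.79 mol/min.
Conversion of B: 1ξ₁ + 2ξ₂ = 0.885 × 352.6 = 312 → ξ₂ = 112.1 mol/min.
Outlet amounts (n = n₀ + Σ ν·ξ):
  B: 352.6 − 1(87.79) − 2(112.1) = 40.54
  A: 687.4 − 3(87.79) − 3(112.1) = 87.74
  F: 0 + 1(87.79) = 87.79
  D: 0 + 1(112.1) = 112.1

87.7 mol/min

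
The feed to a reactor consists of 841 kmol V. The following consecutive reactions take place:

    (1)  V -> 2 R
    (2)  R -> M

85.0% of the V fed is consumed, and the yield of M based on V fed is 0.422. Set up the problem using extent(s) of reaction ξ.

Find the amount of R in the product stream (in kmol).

1070 kmol

Conversion of V: V consumed = 1ξ₁ = 0.85 × 841 → ξ₁ = 714.9 kmol.
Yield of M: 1ξ₂ / 841 = 0.422 → ξ₂ = 354.9 kmol.
Outlet amounts (n = n₀ + Σ ν·ξ):
  V: 841 − 1(714.9) = 126.1
  R: 0 + 2(714.9) − 1(354.9) = 1075
  M: 0 + 1(354.9) = 354.9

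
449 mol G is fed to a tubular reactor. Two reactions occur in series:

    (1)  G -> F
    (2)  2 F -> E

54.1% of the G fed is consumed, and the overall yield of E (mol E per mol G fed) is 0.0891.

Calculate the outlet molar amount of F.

163 mol

Conversion of G: G consumed = 1ξ₁ = 0.541 × 449 → ξ₁ = 242.9 mol.
Yield of E: 1ξ₂ / 449 = 0.0891 → ξ₂ = 40.01 mol.
Outlet amounts (n = n₀ + Σ ν·ξ):
  G: 449 − 1(242.9) = 206.1
  F: 0 + 1(242.9) − 2(40.01) = 162.9
  E: 0 + 1(40.01) = 40.01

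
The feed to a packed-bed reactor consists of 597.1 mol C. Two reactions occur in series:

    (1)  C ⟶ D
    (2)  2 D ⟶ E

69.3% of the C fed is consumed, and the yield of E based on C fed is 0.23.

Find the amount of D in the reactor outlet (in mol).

Conversion of C: C consumed = 1ξ₁ = 0.693 × 597.1 → ξ₁ = 413.8 mol.
Yield of E: 1ξ₂ / 597.1 = 0.23 → ξ₂ = 137.3 mol.
Outlet amounts (n = n₀ + Σ ν·ξ):
  C: 597.1 − 1(413.8) = 183.3
  D: 0 + 1(413.8) − 2(137.3) = 139.1
  E: 0 + 1(137.3) = 137.3

139 mol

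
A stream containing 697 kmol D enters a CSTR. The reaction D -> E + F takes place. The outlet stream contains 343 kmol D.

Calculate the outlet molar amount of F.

354 kmol

For D: n = n₀ − 1ξ → 343 = 697 − 1ξ, giving ξ = 354 kmol.
Outlet amounts (n = n₀ + ν ξ):
  D: 697 − 1(354) = 343
  E: 0 + 1(354) = 354
  F: 0 + 1(354) = 354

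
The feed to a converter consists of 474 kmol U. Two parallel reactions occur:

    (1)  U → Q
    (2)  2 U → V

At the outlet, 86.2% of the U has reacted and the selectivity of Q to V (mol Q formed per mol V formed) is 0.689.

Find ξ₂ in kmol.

Conversion of U: U consumed = 0.862 × 474 = 408.6 kmol = 1ξ₁ + 2ξ₂.
Selectivity: 1ξ₁ / (1ξ₂) = 0.689 → ξ₁ = 0.689 ξ₂.
Substitute: (1·0.689 + 2) ξ₂ = 408.6 → ξ₂ = 151.9 kmol, ξ₁ = 104.7 kmol.
Outlet amounts (n = n₀ + Σ ν·ξ):
  U: 474 − 1(104.7) − 2(151.9) = 65.41
  Q: 0 + 1(104.7) = 104.7
  V: 0 + 1(151.9) = 151.9

ξ₂ = 152 kmol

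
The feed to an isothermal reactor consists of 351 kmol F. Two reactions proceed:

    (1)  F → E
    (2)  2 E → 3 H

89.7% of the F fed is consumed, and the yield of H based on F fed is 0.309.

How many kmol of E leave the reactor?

243 kmol

Conversion of F: F consumed = 1ξ₁ = 0.897 × 351 → ξ₁ = 314.8 kmol.
Yield of H: 3ξ₂ / 351 = 0.309 → ξ₂ = 36.15 kmol.
Outlet amounts (n = n₀ + Σ ν·ξ):
  F: 351 − 1(314.8) = 36.15
  E: 0 + 1(314.8) − 2(36.15) = 242.5
  H: 0 + 3(36.15) = 108.5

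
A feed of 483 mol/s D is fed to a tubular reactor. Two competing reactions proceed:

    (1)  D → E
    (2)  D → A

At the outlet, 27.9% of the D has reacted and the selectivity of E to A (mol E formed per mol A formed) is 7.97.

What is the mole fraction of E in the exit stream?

0.248

Conversion of D: D consumed = 0.279 × 483 = 134.8 mol/s = 1ξ₁ + 1ξ₂.
Selectivity: 1ξ₁ / (1ξ₂) = 7.97 → ξ₁ = 7.97 ξ₂.
Substitute: (1·7.97 + 1) ξ₂ = 134.8 → ξ₂ = 15.02 mol/s, ξ₁ = 119.7 mol/s.
Outlet amounts (n = n₀ + Σ ν·ξ):
  D: 483 − 1(119.7) − 1(15.02) = 348.2
  E: 0 + 1(119.7) = 119.7
  A: 0 + 1(15.02) = 15.02
Total out = 483 mol/s; y_E = 119.7 / 483 = 0.2479.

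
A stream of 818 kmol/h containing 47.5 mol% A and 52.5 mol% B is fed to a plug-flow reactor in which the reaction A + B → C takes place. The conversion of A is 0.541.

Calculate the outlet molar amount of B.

A reacted = 0.541 × 388.6 = 210.2 kmol/h; ν_A = −1, so ξ = 210.2/1 = 210.2 kmol/h.
Outlet amounts (n = n₀ + ν ξ):
  A: 388.6 − 1(210.2) = 178.3
  B: 429.4 − 1(210.2) = 219.2
  C: 0 + 1(210.2) = 210.2

219 kmol/h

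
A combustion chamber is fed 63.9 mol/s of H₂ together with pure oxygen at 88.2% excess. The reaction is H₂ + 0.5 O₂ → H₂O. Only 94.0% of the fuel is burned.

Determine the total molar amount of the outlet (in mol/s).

Stoichiometric O₂ = 0.5 × 63.9 = 31.95 mol/s; O₂ fed = 31.95 × 1.882 = 60.13 mol/s.
Fuel reacted = 0.94 × 63.9 → ξ = 60.07 mol/s.
Outlet (n = n₀ + ν ξ):
  H₂: 63.9 − 1(60.07) = 3.834
  O₂: 60.13 − 0.5(60.07) = 30.1
  H₂O: 0 + 1(60.07) = 60.07
Total out = 3.834 + 30.1 + 60.07 = 94 mol/s.

94 mol/s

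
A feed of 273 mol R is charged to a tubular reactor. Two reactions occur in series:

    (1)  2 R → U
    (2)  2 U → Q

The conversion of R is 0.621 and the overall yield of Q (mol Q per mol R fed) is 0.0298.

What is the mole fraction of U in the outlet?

Conversion of R: R consumed = 2ξ₁ = 0.621 × 273 → ξ₁ = 84.77 mol.
Yield of Q: 1ξ₂ / 273 = 0.0298 → ξ₂ = 8.135 mol.
Outlet amounts (n = n₀ + Σ ν·ξ):
  R: 273 − 2(84.77) = 103.5
  U: 0 + 1(84.77) − 2(8.135) = 68.5
  Q: 0 + 1(8.135) = 8.135
Total out = 180.1 mol; y_U = 68.5 / 180.1 = 0.3803.

0.38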